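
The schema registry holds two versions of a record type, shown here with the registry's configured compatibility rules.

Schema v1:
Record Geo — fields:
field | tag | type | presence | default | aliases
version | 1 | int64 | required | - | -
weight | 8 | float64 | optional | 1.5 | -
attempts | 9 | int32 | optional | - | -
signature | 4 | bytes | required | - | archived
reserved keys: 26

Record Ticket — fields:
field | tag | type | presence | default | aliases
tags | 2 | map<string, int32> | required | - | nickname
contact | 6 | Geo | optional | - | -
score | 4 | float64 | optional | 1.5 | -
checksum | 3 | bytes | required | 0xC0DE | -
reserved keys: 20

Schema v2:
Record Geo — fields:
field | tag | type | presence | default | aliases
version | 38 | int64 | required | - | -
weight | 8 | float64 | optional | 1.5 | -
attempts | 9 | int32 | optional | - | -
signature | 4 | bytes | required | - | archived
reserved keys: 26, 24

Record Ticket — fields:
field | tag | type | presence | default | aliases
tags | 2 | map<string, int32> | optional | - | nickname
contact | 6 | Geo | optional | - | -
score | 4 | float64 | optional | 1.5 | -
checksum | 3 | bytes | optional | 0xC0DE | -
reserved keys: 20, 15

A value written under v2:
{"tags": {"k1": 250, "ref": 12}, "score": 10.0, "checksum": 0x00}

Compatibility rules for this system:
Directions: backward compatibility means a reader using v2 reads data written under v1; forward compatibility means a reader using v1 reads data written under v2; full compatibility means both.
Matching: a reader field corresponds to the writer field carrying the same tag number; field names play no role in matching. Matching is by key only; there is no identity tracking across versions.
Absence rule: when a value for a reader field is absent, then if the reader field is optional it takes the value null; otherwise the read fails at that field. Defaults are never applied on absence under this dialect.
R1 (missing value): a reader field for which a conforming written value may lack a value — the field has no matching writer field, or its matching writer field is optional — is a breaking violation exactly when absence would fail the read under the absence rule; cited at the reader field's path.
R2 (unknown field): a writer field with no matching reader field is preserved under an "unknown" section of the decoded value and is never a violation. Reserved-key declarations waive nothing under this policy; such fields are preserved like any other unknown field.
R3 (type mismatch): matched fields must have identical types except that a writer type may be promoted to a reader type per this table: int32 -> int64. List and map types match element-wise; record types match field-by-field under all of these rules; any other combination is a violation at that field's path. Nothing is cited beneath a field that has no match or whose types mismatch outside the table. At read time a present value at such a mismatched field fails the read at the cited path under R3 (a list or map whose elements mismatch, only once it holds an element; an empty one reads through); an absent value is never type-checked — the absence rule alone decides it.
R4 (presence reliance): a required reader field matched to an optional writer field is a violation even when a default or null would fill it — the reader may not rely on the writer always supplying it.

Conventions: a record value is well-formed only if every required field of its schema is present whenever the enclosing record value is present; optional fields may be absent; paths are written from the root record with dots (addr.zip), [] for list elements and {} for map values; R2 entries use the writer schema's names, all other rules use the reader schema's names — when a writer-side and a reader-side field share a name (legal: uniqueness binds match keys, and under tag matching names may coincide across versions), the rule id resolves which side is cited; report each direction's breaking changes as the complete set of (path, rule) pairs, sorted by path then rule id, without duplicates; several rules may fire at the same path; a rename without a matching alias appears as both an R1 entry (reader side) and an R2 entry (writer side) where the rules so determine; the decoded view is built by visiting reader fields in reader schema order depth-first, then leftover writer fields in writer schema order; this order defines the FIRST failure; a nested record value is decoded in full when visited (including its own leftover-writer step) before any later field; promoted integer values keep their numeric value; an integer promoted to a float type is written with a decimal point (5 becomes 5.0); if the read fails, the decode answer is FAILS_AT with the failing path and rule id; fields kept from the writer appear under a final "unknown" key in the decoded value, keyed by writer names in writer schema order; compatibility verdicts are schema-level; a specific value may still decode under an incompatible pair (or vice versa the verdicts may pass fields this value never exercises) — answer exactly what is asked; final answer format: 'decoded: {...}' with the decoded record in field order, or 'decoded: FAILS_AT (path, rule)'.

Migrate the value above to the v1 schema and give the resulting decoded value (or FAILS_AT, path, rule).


decoded: {"tags": {"k1": 250, "ref": 12}, "contact": null, "score": 10.0, "checksum": 0x00}

the writer's type comes first in each Ticket pair
decode walk for Ticket under reader schema v1:
  tags := {"k1": 250, "ref": 12}
  contact := null (not supplied -> null)
  score := 10.0
  checksum := 0x00
  => decoded: {"tags": {"k1": 250, "ref": 12}, "contact": null, "score": 10.0, "checksum": 0x00}
ruling out the remaining Ticket differences:
  field checksum in record Ticket: required changed to optional -> shifts the Ticket verdicts, not this decode
  field tags in record Ticket: required changed to optional -> shifts the Ticket verdicts, not this decode
  field version in record Geo: tag 1 changed to 38 -> shifts the Ticket verdicts, not this decode


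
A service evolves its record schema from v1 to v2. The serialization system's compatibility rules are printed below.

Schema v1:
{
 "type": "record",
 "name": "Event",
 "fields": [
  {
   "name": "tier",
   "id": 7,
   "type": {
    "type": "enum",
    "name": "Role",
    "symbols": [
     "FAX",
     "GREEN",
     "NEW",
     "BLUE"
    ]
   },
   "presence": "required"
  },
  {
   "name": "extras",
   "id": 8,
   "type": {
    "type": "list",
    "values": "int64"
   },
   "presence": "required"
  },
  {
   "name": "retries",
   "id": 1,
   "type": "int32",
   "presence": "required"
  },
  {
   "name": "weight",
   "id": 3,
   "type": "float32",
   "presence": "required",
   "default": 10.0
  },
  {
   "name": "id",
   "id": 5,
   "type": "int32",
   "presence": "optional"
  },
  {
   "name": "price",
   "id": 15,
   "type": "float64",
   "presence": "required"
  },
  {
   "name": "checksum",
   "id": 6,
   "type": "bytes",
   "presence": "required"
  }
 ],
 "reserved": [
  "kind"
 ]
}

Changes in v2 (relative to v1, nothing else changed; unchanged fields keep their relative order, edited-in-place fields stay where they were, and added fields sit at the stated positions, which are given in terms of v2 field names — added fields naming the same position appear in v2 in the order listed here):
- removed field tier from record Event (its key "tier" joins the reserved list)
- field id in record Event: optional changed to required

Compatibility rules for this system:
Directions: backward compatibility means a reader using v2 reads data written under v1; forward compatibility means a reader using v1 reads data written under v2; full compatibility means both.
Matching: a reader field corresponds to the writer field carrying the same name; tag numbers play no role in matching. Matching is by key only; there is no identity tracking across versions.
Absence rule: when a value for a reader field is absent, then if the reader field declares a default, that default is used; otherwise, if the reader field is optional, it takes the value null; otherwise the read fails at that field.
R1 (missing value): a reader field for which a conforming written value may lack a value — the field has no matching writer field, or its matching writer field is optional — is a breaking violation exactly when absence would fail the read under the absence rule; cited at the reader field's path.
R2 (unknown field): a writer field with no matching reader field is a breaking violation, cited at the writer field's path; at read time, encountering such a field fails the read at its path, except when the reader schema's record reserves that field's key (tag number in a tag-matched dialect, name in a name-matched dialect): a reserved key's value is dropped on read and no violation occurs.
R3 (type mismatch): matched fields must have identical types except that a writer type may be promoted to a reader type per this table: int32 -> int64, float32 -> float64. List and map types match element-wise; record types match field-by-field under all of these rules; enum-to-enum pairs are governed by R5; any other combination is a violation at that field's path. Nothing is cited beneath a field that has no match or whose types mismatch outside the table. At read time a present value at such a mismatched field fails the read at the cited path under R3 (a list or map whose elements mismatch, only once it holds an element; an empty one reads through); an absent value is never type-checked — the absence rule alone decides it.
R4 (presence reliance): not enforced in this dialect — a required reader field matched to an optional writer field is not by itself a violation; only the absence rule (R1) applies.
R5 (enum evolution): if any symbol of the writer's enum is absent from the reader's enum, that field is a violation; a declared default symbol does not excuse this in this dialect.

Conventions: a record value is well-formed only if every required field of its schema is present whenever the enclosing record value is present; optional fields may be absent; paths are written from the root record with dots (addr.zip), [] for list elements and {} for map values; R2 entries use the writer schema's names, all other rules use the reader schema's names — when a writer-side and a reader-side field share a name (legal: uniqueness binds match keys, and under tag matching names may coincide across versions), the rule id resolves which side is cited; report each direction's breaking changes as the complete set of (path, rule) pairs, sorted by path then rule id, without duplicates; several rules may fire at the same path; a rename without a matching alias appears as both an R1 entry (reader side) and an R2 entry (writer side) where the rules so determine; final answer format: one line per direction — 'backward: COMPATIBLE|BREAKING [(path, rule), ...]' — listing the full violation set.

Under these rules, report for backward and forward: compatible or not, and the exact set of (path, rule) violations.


arrows below run writer -> reader for Event
checking backward for Event: reader v2 against writer v1:
  extras: list<int64> -> list<int64>, writer required; from extras
  retries: int32 -> int32, writer required; from retries
  weight: float32 -> float32, writer required; from weight
  id: int32 -> int32, writer optional; from id
  price: float64 -> float64, writer required; from price
  checksum: bytes -> bytes, writer required; from checksum
  writer field tier has no reader counterpart
  violation R1 at id
  => backward: BREAKING (1)
checking forward for Event: reader v1 against writer v2:
  no writer field matches reader tier
  extras: list<int64> -> list<int64>, writer required; from extras
  retries: int32 -> int32, writer required; from retries
  weight: float32 -> float32, writer required; from weight
  id: int32 -> int32, writer required; from id
  price: float64 -> float64, writer required; from price
  checksum: bytes -> bytes, writer required; from checksum
  violation R1 at tier
  => forward: BREAKING (1)

backward: BREAKING [(id, R1)]; forward: BREAKING [(tier, R1)]


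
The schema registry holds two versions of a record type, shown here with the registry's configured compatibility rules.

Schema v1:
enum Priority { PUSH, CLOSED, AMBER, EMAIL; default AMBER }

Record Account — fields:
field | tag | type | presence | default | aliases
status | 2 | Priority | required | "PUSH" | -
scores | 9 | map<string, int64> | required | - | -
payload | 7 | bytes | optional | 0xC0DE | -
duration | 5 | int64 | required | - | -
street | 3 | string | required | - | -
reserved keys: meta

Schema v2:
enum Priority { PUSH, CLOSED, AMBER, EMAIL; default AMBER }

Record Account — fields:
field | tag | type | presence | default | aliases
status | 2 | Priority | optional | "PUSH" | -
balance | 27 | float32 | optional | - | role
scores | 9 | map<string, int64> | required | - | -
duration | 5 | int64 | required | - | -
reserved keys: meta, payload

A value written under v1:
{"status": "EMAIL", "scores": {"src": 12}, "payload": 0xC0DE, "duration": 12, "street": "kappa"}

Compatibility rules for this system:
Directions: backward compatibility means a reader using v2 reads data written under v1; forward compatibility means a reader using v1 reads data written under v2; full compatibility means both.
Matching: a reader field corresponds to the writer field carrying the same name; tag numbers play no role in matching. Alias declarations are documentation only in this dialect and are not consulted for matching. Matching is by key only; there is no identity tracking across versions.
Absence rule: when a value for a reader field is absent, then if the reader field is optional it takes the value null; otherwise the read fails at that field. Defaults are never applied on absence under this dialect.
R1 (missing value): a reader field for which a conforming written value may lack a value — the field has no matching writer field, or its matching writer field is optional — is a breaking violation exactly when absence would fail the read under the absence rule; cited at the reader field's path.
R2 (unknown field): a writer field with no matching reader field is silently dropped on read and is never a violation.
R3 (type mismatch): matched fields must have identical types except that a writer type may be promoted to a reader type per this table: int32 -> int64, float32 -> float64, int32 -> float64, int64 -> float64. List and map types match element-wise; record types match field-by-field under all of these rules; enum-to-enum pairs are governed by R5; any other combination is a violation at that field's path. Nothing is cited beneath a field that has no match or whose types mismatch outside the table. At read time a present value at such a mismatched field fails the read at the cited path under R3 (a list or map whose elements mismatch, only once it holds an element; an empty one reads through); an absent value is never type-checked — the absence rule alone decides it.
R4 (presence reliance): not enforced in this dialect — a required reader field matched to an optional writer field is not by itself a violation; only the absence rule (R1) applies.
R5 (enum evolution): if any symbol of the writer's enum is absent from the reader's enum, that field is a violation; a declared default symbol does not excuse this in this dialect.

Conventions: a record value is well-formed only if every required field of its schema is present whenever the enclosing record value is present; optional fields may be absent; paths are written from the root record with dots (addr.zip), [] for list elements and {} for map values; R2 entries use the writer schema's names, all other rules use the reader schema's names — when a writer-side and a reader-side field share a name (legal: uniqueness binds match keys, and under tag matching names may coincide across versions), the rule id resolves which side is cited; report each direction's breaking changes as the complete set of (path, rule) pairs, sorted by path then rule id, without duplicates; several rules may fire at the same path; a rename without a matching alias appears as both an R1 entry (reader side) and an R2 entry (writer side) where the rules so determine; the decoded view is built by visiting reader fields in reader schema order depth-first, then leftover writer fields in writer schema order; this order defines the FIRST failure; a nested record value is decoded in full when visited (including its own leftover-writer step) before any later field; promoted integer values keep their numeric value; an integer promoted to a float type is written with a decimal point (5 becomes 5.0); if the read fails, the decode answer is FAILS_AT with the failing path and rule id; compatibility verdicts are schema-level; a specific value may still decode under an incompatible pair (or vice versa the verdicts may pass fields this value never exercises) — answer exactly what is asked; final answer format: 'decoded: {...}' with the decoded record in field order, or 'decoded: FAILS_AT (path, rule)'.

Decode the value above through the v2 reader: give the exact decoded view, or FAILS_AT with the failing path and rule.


decoded: {"status": "EMAIL", "balance": null, "scores": {"src": 12}, "duration": 12}

arrows below run writer -> reader for Account
migrating the Account value to v2:
  status := "EMAIL"
  balance := null (absent, optional -> null)
  scores := {"src": 12}
  duration := 12
  writer payload: unknown -> dropped
  writer street: unknown -> dropped
  => decoded: {"status": "EMAIL", "balance": null, "scores": {"src": 12}, "duration": 12}
ruling out the remaining Account differences:
  field status in record Account: required changed to optional -> changes Account's schema-level verdicts only — the decode of this value is the same


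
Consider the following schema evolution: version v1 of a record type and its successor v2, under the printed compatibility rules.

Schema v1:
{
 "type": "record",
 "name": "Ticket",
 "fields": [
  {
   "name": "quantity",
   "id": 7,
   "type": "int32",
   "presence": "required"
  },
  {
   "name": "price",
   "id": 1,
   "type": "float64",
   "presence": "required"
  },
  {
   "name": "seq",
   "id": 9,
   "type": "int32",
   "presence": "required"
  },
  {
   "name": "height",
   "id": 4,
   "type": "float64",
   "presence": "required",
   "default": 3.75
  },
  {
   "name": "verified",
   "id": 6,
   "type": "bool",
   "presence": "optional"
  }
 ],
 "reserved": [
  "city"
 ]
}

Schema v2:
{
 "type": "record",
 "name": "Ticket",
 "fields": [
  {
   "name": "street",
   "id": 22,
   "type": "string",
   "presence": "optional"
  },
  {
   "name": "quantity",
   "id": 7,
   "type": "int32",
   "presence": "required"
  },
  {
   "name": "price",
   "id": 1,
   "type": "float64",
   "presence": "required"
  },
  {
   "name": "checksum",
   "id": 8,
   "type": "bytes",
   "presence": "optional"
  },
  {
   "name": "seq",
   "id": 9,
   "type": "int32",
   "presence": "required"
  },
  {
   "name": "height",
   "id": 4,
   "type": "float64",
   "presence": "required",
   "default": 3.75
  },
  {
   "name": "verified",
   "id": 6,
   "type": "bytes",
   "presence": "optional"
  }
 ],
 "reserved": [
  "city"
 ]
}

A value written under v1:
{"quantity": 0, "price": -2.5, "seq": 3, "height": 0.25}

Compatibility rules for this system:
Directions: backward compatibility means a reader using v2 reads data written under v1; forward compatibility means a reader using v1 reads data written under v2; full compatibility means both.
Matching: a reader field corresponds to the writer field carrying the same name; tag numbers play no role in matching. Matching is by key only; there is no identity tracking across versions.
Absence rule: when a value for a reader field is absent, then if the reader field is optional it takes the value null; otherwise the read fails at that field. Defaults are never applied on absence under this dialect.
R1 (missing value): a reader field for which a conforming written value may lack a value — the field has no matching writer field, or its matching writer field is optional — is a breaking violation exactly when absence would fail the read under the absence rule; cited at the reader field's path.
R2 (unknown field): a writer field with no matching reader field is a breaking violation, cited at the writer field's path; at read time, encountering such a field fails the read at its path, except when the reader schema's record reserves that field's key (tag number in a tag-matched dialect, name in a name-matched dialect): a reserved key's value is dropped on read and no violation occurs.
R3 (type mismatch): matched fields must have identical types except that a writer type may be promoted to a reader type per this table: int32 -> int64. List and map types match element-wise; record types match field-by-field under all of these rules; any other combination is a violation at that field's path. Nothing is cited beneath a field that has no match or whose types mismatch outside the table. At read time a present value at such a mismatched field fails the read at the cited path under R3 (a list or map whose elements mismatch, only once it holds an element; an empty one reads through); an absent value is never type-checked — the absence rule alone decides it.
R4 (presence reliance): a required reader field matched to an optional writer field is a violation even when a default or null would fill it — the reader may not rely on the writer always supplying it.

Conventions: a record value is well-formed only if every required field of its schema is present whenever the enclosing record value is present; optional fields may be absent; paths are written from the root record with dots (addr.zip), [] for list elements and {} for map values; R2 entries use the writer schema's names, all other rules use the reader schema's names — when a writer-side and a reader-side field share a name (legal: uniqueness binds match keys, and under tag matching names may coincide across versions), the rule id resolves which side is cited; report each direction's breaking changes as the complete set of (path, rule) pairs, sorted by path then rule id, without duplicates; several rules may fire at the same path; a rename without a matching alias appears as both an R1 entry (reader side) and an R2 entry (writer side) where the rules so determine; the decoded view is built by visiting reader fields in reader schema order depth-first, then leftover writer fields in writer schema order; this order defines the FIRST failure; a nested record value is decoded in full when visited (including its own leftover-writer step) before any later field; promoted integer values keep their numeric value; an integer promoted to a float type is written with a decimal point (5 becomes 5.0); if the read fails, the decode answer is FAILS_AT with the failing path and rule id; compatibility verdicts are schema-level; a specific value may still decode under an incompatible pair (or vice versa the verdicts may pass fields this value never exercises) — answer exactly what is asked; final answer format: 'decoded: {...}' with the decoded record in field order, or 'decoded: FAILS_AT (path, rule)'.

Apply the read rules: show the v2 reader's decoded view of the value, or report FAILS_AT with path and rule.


decoded: {"street": null, "quantity": 0, "price": -2.5, "checksum": null, "seq": 3, "height": 0.25, "verified": null}

in Ticket below, arrows point writer -> reader
decode walk for Ticket under reader schema v2:
  street := null (not supplied -> null)
  quantity := 0
  price := -2.5
  checksum := null (not supplied -> null)
  seq := 3
  height := 0.25
  verified := null (not supplied -> null)
  => decoded: {"street": null, "quantity": 0, "price": -2.5, "checksum": null, "seq": 3, "height": 0.25, "verified": null}
diffs on Ticket not affecting the asked answer:
  field verified in record Ticket: type bool changed to bytes -> changes Ticket's schema-level verdicts only — the decode of this value is the same


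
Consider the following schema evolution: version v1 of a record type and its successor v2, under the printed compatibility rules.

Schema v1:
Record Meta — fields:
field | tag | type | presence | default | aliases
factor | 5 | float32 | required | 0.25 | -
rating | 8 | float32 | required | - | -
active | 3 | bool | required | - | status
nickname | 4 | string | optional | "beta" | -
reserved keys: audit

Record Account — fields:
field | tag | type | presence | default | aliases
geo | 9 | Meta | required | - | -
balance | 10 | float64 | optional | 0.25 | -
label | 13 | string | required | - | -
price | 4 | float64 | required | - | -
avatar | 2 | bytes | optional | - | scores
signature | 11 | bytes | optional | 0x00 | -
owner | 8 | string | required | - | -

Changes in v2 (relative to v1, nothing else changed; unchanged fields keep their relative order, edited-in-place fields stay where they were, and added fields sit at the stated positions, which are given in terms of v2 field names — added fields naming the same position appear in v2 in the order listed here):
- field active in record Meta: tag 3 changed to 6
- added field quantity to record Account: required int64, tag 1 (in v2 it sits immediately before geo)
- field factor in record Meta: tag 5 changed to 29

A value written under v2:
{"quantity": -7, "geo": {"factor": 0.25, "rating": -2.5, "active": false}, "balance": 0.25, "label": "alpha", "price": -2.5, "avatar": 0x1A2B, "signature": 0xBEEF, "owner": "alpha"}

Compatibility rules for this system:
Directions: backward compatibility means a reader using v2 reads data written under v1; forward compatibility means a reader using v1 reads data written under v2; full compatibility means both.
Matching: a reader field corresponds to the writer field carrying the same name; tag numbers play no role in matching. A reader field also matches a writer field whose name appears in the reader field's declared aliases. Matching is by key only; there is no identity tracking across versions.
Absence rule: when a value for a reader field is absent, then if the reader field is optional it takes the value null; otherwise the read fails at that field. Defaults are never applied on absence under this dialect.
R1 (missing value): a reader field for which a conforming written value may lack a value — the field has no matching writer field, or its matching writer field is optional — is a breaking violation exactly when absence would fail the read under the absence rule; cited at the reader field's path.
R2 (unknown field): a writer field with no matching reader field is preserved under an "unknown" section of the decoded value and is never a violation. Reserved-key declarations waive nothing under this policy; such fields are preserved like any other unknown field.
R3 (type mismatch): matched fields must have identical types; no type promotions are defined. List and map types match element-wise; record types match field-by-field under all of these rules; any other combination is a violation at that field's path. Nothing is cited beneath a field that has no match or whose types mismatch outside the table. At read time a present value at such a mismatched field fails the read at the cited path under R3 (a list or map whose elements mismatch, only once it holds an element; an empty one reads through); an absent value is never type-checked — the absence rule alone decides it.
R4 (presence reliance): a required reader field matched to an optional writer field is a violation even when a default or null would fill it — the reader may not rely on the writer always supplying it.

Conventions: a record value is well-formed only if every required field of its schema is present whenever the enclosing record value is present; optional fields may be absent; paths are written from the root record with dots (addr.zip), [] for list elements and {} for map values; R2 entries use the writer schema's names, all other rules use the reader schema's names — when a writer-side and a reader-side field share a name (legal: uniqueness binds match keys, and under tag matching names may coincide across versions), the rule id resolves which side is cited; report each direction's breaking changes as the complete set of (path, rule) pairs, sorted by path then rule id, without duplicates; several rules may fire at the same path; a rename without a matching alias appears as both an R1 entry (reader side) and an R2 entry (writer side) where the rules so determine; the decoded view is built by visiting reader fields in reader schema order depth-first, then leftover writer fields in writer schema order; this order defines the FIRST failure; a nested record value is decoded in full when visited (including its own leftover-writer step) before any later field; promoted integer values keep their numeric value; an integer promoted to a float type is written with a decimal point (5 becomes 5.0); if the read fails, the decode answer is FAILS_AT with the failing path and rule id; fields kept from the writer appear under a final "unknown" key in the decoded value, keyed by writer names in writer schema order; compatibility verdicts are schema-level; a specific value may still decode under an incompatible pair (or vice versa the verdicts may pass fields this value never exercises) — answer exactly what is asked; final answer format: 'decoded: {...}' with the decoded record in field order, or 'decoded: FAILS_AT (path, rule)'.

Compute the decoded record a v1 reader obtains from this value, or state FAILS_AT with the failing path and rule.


decoded: {"geo": {"factor": 0.25, "rating": -2.5, "active": false, "nickname": null}, "balance": 0.25, "label": "alpha", "price": -2.5, "avatar": 0x1A2B, "signature": 0xBEEF, "owner": "alpha", "unknown": {"quantity": -7}}

the writer's type comes first in each Account pair
migrating the Account value to v1:
  geo.factor := 0.25
  geo.rating := -2.5
  geo.active := false
  geo.nickname := null (absent, optional -> null)
  balance := 0.25
  label := "alpha"
  price := -2.5
  avatar := 0x1A2B
  signature := 0xBEEF
  owner := "alpha"
  writer quantity: kept under "unknown"
  => decoded: {"geo": {"factor": 0.25, "rating": -2.5, "active": false, "nickname": null}, "balance": 0.25, "label": "alpha", "price": -2.5, "avatar": 0x1A2B, "signature": 0xBEEF, "owner": "alpha", "unknown": {"quantity": -7}}
diffs on Account not affecting the asked answer:
  field active in record Meta: tag 3 changed to 6 -> fires no rule on Account under this dialect and leaves the result unchanged
  field factor in record Meta: tag 5 changed to 29 -> fires no rule on Account under this dialect and leaves the result unchanged


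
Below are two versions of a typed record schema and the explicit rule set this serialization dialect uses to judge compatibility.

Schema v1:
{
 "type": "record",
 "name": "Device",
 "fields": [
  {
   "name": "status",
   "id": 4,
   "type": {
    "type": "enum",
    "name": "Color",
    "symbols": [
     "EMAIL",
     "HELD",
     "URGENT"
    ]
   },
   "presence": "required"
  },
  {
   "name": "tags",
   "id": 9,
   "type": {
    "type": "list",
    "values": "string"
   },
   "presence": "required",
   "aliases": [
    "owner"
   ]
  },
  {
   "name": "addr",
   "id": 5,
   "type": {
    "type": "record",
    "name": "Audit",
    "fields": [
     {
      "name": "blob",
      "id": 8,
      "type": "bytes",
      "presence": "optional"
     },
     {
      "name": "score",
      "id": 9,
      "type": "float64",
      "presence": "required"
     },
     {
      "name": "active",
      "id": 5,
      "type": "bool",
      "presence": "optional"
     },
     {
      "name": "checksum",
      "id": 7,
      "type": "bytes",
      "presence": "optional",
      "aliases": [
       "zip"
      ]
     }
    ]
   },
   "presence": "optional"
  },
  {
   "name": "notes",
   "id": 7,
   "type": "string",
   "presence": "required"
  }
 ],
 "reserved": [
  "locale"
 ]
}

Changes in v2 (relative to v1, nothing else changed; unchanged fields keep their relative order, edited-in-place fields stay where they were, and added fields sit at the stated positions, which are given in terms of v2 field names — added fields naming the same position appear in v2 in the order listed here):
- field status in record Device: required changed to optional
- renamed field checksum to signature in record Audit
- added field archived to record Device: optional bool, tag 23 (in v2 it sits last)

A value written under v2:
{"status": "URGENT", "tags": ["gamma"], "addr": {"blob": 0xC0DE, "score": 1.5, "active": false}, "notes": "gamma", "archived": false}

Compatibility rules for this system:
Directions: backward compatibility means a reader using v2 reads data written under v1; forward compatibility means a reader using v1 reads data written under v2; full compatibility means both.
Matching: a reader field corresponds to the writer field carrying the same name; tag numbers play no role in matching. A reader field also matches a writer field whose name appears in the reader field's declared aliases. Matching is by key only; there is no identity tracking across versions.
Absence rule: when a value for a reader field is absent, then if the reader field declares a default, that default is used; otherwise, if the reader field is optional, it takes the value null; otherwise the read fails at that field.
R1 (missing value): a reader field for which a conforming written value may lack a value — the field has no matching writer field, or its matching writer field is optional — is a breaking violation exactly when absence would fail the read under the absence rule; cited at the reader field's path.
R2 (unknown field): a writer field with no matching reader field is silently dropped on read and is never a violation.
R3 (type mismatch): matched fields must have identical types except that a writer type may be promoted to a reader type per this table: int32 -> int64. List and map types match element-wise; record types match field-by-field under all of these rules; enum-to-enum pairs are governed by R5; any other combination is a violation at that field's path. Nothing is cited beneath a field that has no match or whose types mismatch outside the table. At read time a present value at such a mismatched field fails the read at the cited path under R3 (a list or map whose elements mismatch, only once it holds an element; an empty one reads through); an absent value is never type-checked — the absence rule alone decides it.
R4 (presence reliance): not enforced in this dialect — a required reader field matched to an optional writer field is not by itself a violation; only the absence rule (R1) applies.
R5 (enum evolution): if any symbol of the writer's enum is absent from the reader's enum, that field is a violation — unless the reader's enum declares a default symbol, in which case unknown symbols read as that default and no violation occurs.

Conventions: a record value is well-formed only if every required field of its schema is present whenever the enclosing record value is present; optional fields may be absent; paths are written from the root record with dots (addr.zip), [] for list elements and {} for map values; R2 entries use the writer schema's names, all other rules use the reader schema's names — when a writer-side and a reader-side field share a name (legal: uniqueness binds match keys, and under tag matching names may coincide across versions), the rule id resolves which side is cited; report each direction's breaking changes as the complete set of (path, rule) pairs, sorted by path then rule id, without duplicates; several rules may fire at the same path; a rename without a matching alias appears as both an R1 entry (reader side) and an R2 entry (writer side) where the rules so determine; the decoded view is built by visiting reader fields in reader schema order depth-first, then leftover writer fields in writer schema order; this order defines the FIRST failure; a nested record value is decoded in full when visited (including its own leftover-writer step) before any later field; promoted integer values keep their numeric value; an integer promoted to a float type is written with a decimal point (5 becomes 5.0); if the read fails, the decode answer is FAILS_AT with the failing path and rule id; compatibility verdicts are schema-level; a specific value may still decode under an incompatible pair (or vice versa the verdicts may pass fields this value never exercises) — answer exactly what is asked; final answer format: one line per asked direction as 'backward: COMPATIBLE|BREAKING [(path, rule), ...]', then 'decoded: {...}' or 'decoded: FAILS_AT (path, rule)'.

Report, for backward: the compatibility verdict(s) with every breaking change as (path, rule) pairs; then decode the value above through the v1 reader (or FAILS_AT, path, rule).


backward: COMPATIBLE []; decoded: {"status": "URGENT", "tags": ["gamma"], "addr": {"blob": 0xC0DE, "score": 1.5, "active": false, "checksum": null}, "notes": "gamma"}

the writer's type comes first in each Device pair
backward analysis of Device with v2 as reader and v1 as writer:
  status: Color -> Color, writer required; from status
  tags: list<string> -> list<string>, writer required; from tags
  addr: Audit -> Audit, writer optional; from addr
  notes: string -> string, writer required; from notes
  archived: no writer-side match
  addr.blob: bytes -> bytes, writer optional; from addr.blob
  addr.score: float64 -> float64, writer required; from addr.score
  addr.active: bool -> bool, writer optional; from addr.active
  addr.signature: no writer-side match
  writer field addr.checksum has no reader counterpart
  => backward verdict for Device: COMPATIBLE, no violations
decode (reader v1):
  status := "URGENT"
  tags := ["gamma"]
  addr.blob := 0xC0DE
  addr.score := 1.5
  addr.active := false
  addr.checksum := null (not supplied -> null)
  notes := "gamma"
  writer archived: unmatched, discarded
  => decoded: {"status": "URGENT", "tags": ["gamma"], "addr": {"blob": 0xC0DE, "score": 1.5, "active": false, "checksum": null}, "notes": "gamma"}
remaining Device differences; none change what is asked:
  field status in record Device: required changed to optional -> affects forward compatibility only, which is not asked
  renamed field checksum to signature in record Audit -> inert for the asked Device verdict: nothing fires
  added field archived to record Device: optional bool, tag 23 (in v2 it sits last) -> inert for the asked Device verdict: nothing fires


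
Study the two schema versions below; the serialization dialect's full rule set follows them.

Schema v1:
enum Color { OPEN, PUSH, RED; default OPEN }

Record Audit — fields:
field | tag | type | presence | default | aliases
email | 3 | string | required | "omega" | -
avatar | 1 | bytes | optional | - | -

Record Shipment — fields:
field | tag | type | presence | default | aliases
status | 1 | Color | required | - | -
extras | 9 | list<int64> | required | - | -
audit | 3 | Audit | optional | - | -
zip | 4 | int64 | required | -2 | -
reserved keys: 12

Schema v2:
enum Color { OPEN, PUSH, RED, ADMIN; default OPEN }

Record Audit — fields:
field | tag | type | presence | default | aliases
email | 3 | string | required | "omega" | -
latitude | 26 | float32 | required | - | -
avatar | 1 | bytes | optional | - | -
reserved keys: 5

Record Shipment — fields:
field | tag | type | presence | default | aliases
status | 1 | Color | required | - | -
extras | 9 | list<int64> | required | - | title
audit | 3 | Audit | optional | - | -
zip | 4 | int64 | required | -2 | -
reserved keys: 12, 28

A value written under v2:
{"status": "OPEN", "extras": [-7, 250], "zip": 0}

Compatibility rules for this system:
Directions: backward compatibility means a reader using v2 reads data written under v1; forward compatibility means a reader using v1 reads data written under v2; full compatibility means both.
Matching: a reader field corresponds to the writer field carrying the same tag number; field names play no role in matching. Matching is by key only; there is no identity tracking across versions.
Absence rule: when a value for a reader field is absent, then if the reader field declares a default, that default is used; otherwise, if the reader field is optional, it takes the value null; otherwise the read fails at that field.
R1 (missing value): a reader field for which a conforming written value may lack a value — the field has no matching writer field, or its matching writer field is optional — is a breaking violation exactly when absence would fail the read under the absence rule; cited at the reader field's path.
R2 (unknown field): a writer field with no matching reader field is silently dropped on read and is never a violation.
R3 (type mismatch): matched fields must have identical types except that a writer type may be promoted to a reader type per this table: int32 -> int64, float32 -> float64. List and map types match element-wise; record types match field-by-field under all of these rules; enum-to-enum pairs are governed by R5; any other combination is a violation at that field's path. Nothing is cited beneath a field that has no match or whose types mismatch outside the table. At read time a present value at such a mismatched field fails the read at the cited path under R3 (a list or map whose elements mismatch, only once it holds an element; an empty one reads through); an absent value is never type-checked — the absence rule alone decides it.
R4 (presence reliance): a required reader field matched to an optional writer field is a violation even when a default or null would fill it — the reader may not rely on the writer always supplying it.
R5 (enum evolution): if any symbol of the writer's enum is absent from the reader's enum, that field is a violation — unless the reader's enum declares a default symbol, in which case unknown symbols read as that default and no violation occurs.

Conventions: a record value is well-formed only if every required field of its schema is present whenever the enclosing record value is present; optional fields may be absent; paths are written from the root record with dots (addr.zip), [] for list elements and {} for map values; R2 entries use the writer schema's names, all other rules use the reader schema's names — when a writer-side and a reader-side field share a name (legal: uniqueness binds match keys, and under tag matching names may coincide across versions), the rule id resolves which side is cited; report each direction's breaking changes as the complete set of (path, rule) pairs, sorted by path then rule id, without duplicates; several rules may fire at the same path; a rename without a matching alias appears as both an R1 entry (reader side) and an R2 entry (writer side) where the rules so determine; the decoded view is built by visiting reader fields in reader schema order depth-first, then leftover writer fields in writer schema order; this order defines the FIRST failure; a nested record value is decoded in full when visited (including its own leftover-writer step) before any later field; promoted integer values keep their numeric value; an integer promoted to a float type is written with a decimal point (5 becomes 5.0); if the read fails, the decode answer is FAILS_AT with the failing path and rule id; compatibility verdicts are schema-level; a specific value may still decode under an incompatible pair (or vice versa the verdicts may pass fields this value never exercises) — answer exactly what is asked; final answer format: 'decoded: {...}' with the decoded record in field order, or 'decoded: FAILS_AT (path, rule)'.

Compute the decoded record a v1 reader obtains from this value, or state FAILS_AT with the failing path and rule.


the writer's type comes first in each Shipment pair
decode (reader v1):
  status := "OPEN"
  extras := [-7, 250]
  audit := null (not supplied -> null)
  zip := 0
  => decoded: {"status": "OPEN", "extras": [-7, 250], "audit": null, "zip": 0}
checking off the Shipment differences that do not matter here:
  added field latitude to record Audit: required float32, tag 26 (in v2 it sits immediately before avatar) -> changes Shipment's schema-level verdicts only — the decode of this value is the same
  enum Color (field status in record Shipment): symbol ADMIN added -> triggers nothing under the printed rules; the Shipment answer is the same either way

decoded: {"status": "OPEN", "extras": [-7, 250], "audit": null, "zip": 0}
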